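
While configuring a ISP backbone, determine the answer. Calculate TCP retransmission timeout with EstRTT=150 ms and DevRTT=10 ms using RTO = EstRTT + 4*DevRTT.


Given: EstRTT = 150 ms, DevRTT = 10 ms
Timeout = EstRTT + 4 * DevRTT
4 * DevRTT = 4 * 10 = 40
Timeout = 150 + 40 = 190 ms

190


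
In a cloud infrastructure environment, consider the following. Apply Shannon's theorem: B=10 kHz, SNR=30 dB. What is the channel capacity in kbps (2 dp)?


Given: B = 10 kHz, SNR = 30 dB
SNR linear = 10^(30/10) = 1000
1 + SNR = 1001
log2(1001) = 9.9672262588
C = 10 * 1000 * 9.9672262588 = 99672.2626 bps
C = 99.672263 kbps -> 99.67 kbps (2 dp)

99.67


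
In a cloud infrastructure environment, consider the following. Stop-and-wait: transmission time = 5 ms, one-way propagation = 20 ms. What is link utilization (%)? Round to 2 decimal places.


Given: Ttrans = 5 ms, Tprop = 20 ms
RTT = 2 * Tprop = 2 * 20 = 40 ms
U = Ttrans / (Ttrans + RTT)
U = 5 / (5 + 40)
U = 5 / 45 = 0.111111
U% = 11.11%

11.11


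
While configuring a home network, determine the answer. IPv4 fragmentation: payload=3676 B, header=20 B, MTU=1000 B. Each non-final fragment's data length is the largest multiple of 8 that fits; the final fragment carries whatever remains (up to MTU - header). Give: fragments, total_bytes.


Max data per non-final fragment = floor((MTU - header)/8)*8 = floor((1000 - 20)/8)*8 = floor(980/8)*8 = 976 B
Final fragment needs no 8-byte alignment: it can carry up to MTU - header = 980 B
Non-final fragments needed = ceil((payload - 980) / 976) = ceil(2696/976) = ceil(2.7623) = 3
Number of fragments = 3 + 1 = 4
Fragment sizes (data): 3 * 976 B + 748 B (last, 748 <= 980 OK)
Total bytes sent = payload + n_frags * header = 3676 + 4*20 = 3676 + 80 = 3756 B

4, 3756


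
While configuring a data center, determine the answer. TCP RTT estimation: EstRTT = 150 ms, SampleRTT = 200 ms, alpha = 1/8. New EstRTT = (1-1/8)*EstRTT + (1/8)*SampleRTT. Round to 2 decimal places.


Given: EstRTT = 150 ms, SampleRTT = 200 ms, alpha = 1/8
New EstRTT = (1 - alpha) * EstRTT + alpha * SampleRTT
(7/8) * 150 = 131.25
(1/8) * 200 = 25
New EstRTT = 131.25 + 25 = 156.25 ms -> 156.25 ms (2 dp)

156.25


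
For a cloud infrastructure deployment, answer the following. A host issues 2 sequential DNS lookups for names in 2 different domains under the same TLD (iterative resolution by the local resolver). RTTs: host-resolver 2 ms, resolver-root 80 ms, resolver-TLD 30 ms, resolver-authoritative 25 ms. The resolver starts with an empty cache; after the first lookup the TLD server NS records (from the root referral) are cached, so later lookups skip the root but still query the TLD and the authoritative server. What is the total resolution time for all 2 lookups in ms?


Lookup 1 (cold cache): local + root + TLD + auth = 2 + 80 + 30 + 25 = 137 ms
Lookups 2..2 (TLD NS cached -> skip root; new domain -> still ask TLD and auth): local + TLD + auth = 2 + 30 + 25 = 57 ms each
Remaining 1 lookups: 1 * 57 = 57 ms
Total = 137 + 57 = 194 ms

194


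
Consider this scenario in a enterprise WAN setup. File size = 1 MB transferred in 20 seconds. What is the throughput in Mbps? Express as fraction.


Given: file = 1 MB, time = 20 s
File in Mb = 1 * 8 = 8 Mb
Throughput = 8 / 20 Mbps
Throughput = 2/5 Mbps

2/5


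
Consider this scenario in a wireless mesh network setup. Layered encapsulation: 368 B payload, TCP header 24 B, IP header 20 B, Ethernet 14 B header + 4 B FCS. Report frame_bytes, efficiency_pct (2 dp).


TCP segment = 368 + 24 = 392 B
IP packet = 392 + 20 = 412 B
Ethernet frame = 412 + 14 + 4 = 430 B
Efficiency = app / frame = 368 / 430 = 0.855814 = 85.5814% -> 85.58% (2 dp)

430, 85.58


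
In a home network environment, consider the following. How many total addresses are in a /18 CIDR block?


Given: CIDR prefix /18
Host bits = 32 - 18 = 14
Total addresses = 2^14 = 16384

16384


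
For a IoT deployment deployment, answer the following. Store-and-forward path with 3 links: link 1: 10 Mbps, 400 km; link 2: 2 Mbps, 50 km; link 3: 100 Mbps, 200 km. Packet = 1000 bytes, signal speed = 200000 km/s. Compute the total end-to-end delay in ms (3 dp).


Packet = 1000 bytes = 8000 bits. Store-and-forward: sum (t_trans + t_prop) per link.
Link 1: t_trans = 8000/(10*10^6) s = 0.8000 ms; t_prop = 400/200000 s = 2.0000 ms; subtotal = 2.8000 ms
Link 2: t_trans = 8000/(2*10^6) s = 4.0000 ms; t_prop = 50/200000 s = 0.2500 ms; subtotal = 4.2500 ms
Link 3: t_trans = 8000/(100*10^6) s = 0.0800 ms; t_prop = 200/200000 s = 1.0000 ms; subtotal = 1.0800 ms
End-to-end = 2.8000 + 4.2500 + 1.0800 = 8.1300 ms -> 8.130 ms (3 dp)

8.130


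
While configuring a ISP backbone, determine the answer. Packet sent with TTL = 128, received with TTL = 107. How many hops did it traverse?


Given: initial TTL = 128, received TTL = 107
Hops = initial TTL - received TTL
Hops = 128 - 107 = 21

21


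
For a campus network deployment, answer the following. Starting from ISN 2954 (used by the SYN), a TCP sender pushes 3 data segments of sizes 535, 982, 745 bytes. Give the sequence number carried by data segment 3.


The SYN occupies sequence number ISN = 2954, so the first data byte is ISN + 1 = 2955.
SEQ of data segment i = (ISN + 1) + sum of payload sizes of segments 1..i-1.
Segment 1: SEQ = 2955, payload = 535 bytes
Segment 2: SEQ = 3490, payload = 982 bytes
Segment 3: SEQ = 4472, payload = 745 bytes
SEQ of segment 3 = 2955 + 535 + 982 = 4472

4472


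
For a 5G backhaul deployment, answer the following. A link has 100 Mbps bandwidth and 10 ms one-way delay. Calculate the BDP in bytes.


Given: bandwidth = 100 Mbps, delay = 10 ms
BDP in bits = 100 * 10^6 * 10 / 1000
BDP in bits = 1000000
BDP in bytes = 1000000 / 8 = 125000

125000


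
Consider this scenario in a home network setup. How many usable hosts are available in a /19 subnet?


Given: subnet mask /19
Host bits = 32 - 19 = 13
Total addresses = 2^13 = 8192
Usable hosts = 8192 - 2 (network + broadcast) = 8190

8190


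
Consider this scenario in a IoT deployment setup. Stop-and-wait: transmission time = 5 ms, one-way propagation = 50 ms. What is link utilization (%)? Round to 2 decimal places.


Given: Ttrans = 5 ms, Tprop = 50 ms
RTT = 2 * Tprop = 2 * 50 = 100 ms
U = Ttrans / (Ttrans + RTT)
U = 5 / (5 + 100)
U = 5 / 105 = 0.047619
U% = 4.76%

4.76


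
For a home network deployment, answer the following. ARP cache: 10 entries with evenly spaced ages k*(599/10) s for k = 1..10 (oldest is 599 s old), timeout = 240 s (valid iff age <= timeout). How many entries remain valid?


Ages are k * 599/10 s for k = 1..10 (spacing = 59.9000 s).
Entry k is valid iff k * 599/10 <= 240 iff k <= 10 * 240 / 599 = 4.0067
n_valid = floor(4.0067) = 4
(n_stale = 10 - 4 = 6)

4


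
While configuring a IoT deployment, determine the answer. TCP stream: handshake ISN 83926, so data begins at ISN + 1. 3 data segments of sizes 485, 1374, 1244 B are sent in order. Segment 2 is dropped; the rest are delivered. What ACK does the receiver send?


SYN uses sequence number 83926; first data byte = ISN + 1 = 83927.
Segment 1: SEQ = 83927, len = 485 B, covers [83927, 84411]
Segment 2: SEQ = 84412, len = 1374 B, covers [84412, 85785] [LOST]
Segment 3: SEQ = 85786, len = 1244 B, covers [85786, 87029]
In-order data received: bytes [83927, 84411] (segments 1..1).
Segment 2 missing -> gap begins at byte 84412; later segments buffered out of order.
Cumulative ACK = next expected in-order byte = 83927 + 485 = 84412

84412


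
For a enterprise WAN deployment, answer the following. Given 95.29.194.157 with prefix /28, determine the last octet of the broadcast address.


Given: IP = 95.29.194.157, prefix = /28
Host bits = 32 - 28 = 4
Network last octet = 157 AND mask = 144
Host part size = 2^4 - 1 = 15
Broadcast last octet = 144 OR 15 = 159

159


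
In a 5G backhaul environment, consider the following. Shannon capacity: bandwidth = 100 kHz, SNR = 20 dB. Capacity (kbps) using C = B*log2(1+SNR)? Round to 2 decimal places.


Given: B = 100 kHz, SNR = 20 dB
SNR linear = 10^(20/10) = 100
1 + SNR = 101
log2(101) = 6.6582114828
C = 100 * 1000 * 6.6582114828 = 665821.1483 bps
C = 665.821148 kbps -> 665.82 kbps (2 dp)

665.82


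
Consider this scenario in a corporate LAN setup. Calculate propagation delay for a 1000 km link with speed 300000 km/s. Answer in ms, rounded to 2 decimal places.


Given: distance = 1000 km, speed = 300000 km/s
Delay = distance / speed = 1000 / 300000 seconds
Delay in ms = 1000 * 1000 / 300000
Delay = 3.3333 ms
Rounded to 2 dp = 3.33 ms

3.33


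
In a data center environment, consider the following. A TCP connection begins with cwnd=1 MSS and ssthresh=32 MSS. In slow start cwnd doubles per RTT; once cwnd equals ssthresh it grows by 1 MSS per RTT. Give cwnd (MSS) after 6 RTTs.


RTT 0: cwnd = 1 MSS (initial)
RTT 1: cwnd = 2 MSS (slow start, doubled)
RTT 2: cwnd = 4 MSS (slow start, doubled)
RTT 3: cwnd = 8 MSS (slow start, doubled)
RTT 4: cwnd = 16 MSS (slow start, doubled)
RTT 5: cwnd = 32 MSS (slow start, doubled)
RTT 6: cwnd = 33 MSS (congestion avoidance, +1)

33


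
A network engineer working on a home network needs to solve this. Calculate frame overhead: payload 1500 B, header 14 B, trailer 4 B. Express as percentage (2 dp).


Given: payload = 1500 B, header = 14 B, trailer = 4 B
Overhead bytes = header + trailer = 14 + 4 = 18
Total frame = payload + overhead = 1500 + 18 = 1518
Overhead % = 18 / 1518 * 100 = 1.1858% -> 1.19% (2 dp)

1.19


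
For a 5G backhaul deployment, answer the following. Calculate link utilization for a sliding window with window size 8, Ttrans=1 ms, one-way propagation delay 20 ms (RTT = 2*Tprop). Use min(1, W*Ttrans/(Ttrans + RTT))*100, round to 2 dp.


Given: W = 8, Ttrans = 1 ms, RTT = 40 ms (= 2 * Tprop, Tprop = 20 ms)
Cycle time = Ttrans + RTT = 1 + 40 = 41 ms (first packet sent until its ACK returns)
W * Ttrans = 8 * 1 = 8 ms of sending per cycle
W * Ttrans / (Ttrans + RTT) = 8 / 41 = 0.195122
U = min(1, 0.195122) = 0.195122
U% = 19.51%

19.51


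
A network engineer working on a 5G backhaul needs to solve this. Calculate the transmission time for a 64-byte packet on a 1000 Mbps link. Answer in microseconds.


Given: packet = 64 bytes, bandwidth = 1000 Mbps
Packet in bits = 64 * 8 = 512 bits
Bandwidth = 1000 * 10^6 = 1000000000 bps
Time = 512 / 1000000000 seconds
Time in us = 512 * 10^6 / 1000000000 = 0.512

0.512


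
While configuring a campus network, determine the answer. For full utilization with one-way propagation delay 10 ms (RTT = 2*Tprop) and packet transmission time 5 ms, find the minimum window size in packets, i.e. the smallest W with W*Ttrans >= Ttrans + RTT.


Given: Ttrans = 5 ms, RTT = 20 ms (= 2 * Tprop, Tprop = 10 ms)
Time until first ACK returns = Ttrans + RTT = 5 + 20 = 25 ms
Need W * Ttrans >= Ttrans + RTT  ->  W >= (Ttrans + RTT) / Ttrans
(Ttrans + RTT) / Ttrans = 25 / 5 = 5
W_min = ceil(5) = 5

5


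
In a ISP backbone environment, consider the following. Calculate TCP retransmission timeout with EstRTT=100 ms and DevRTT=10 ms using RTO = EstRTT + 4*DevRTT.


Given: EstRTT = 100 ms, DevRTT = 10 ms
Timeout = EstRTT + 4 * DevRTT
4 * DevRTT = 4 * 10 = 40
Timeout = 100 + 40 = 140 ms

140


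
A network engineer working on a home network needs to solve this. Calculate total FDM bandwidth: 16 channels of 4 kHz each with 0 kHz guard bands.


Given: 16 channels, 4 kHz each, guard = 0 kHz
Channel bandwidth = 16 * 4 = 64 kHz
Guard bands = 15 gaps * 0 kHz = 0 kHz
Total = 64 + 0 = 64 kHz

64


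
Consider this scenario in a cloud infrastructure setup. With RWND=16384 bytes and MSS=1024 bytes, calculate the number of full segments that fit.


Given: RWND = 16384 bytes, MSS = 1024 bytes
Full segments = floor(RWND / MSS)
Full segments = floor(16384 / 1024)
Full segments = floor(16.0) = 16

16


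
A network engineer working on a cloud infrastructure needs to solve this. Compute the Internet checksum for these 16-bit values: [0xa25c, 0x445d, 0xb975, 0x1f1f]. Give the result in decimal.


Given words: [0xa25c, 0x445d, 0xb975, 0x1f1f]
Step 1: Sum all words
Raw sum = 41564 + 17501 + 47477 + 7967 = 114509
Step 2: Fold carry: (48973 + 1) = 48974
One's complement = ~48974 & 0xFFFF = 16561

16561


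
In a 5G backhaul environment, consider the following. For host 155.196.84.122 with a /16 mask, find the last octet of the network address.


Given: IP = 155.196.84.122, prefix = /16
Subnet mask = 255.255.0.0
Last octet of IP: 122
Last octet of mask: 0
Network last octet = 122 AND 0 = 0

0


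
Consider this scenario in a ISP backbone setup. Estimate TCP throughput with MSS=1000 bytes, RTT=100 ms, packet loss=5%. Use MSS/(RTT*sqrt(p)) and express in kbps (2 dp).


Given: MSS = 1000 bytes, RTT = 100 ms, loss = 5%
RTT in seconds = 100 / 1000 = 0.1
Loss rate = 5% = 0.05
sqrt(loss) = sqrt(0.05) = 0.223606797750
Throughput (bytes/s) = 1000 / (0.1 * 0.223606797750) = 44721.3595
Throughput (kbps) = 44721.3595 * 8 / 1000 = 357.770876 -> 357.77 kbps (2 dp)

357.77


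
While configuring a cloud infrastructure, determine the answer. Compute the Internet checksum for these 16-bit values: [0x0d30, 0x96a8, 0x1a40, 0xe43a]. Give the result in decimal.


Given words: [0x0d30, 0x96a8, 0x1a40, 0xe43a]
Step 1: Sum all words
Raw sum = 3376 + 38568 + 6720 + 58426 = 107090
Step 2: Fold carry: (41554 + 1) = 41555
One's complement = ~41555 & 0xFFFF = 23980

23980


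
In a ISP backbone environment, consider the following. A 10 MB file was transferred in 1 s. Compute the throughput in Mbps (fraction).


Given: file = 10 MB, time = 1 s
File in Mb = 10 * 8 = 80 Mb
Throughput = 80 / 1 Mbps
Throughput = 80 Mbps

80


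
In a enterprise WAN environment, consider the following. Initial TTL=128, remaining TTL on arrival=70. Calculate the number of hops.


Given: initial TTL = 128, received TTL = 70
Hops = initial TTL - received TTL
Hops = 128 - 70 = 58

58


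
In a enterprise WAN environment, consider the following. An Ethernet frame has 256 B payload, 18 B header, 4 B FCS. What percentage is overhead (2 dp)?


Given: payload = 256 B, header = 18 B, trailer = 4 B
Overhead bytes = header + trailer = 18 + 4 = 22
Total frame = payload + overhead = 256 + 22 = 278
Overhead % = 22 / 278 * 100 = 7.9137% -> 7.91% (2 dp)

7.91


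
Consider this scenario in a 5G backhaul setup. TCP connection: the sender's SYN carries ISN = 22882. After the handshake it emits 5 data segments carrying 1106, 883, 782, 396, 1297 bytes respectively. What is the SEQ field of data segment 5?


The SYN occupies sequence number ISN = 22882, so the first data byte is ISN + 1 = 22883.
SEQ of data segment i = (ISN + 1) + sum of payload sizes of segments 1..i-1.
Segment 1: SEQ = 22883, payload = 1106 bytes
Segment 2: SEQ = 23989, payload = 883 bytes
Segment 3: SEQ = 24872, payload = 782 bytes
Segment 4: SEQ = 25654, payload = 396 bytes
Segment 5: SEQ = 26050, payload = 1297 bytes
SEQ of segment 5 = 22883 + 1106 + 883 + 782 + 396 = 26050

26050


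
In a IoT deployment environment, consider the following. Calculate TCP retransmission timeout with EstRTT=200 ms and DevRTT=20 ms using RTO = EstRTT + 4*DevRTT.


Given: EstRTT = 200 ms, DevRTT = 20 ms
Timeout = EstRTT + 4 * DevRTT
4 * DevRTT = 4 * 20 = 80
Timeout = 200 + 80 = 280 ms

280


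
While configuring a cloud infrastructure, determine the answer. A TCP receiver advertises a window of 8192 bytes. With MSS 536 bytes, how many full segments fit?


Given: RWND = 8192 bytes, MSS = 536 bytes
Full segments = floor(RWND / MSS)
Full segments = floor(8192 / 536)
Full segments = floor(15.2836) = 15

15


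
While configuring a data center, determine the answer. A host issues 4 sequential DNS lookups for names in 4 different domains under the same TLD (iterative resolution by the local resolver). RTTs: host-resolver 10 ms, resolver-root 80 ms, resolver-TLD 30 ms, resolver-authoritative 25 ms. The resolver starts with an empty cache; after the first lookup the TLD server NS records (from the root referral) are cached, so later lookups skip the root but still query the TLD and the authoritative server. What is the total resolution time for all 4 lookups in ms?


Lookup 1 (cold cache): local + root + TLD + auth = 10 + 80 + 30 + 25 = 145 ms
Lookups 2..4 (TLD NS cached -> skip root; new domain -> still ask TLD and auth): local + TLD + auth = 10 + 30 + 25 = 65 ms each
Remaining 3 lookups: 3 * 65 = 195 ms
Total = 145 + 195 = 340 ms

340


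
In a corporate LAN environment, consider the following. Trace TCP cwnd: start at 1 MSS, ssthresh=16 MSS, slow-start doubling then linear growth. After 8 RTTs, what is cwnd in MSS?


RTT 0: cwnd = 1 MSS (initial)
RTT 1: cwnd = 2 MSS (slow start, doubled)
RTT 2: cwnd = 4 MSS (slow start, doubled)
RTT 3: cwnd = 8 MSS (slow start, doubled)
RTT 4: cwnd = 16 MSS (slow start, doubled)
RTT 5: cwnd = 17 MSS (congestion avoidance, +1)
RTT 6: cwnd = 18 MSS (congestion avoidance, +1)
RTT 7: cwnd = 19 MSS (congestion avoidance, +1)
RTT 8: cwnd = 20 MSS (congestion avoidance, +1)

20


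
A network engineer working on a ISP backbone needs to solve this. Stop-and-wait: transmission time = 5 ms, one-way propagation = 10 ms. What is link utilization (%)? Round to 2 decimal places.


Given: Ttrans = 5 ms, Tprop = 10 ms
RTT = 2 * Tprop = 2 * 10 = 20 ms
U = Ttrans / (Ttrans + RTT)
U = 5 / (5 + 20)
U = 5 / 25 = 0.2
U% = 20.00%

20.00


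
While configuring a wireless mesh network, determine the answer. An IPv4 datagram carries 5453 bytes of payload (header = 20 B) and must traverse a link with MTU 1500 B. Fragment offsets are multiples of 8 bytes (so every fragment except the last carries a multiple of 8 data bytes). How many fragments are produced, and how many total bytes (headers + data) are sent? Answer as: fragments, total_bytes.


Max data per non-final fragment = floor((MTU - header)/8)*8 = floor((1500 - 20)/8)*8 = floor(1480/8)*8 = 1480 B
Final fragment needs no 8-byte alignment: it can carry up to MTU - header = 1480 B
Non-final fragments needed = ceil((payload - 1480) / 1480) = ceil(3973/1480) = ceil(2.6845) = 3
Number of fragments = 3 + 1 = 4
Fragment sizes (data): 3 * 1480 B + 1013 B (last, 1013 <= 1480 OK)
Total bytes sent = payload + n_frags * header = 5453 + 4*20 = 5453 + 80 = 5533 B

4, 5533


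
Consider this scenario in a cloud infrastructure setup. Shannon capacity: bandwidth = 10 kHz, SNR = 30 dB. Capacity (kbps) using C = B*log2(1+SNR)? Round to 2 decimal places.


Given: B = 10 kHz, SNR = 30 dB
SNR linear = 10^(30/10) = 1000
1 + SNR = 1001
log2(1001) = 9.9672262588
C = 10 * 1000 * 9.9672262588 = 99672.2626 bps
C = 99.672263 kbps -> 99.67 kbps (2 dp)

99.67


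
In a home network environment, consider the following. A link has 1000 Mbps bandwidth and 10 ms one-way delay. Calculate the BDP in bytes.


Given: bandwidth = 1000 Mbps, delay = 10 ms
BDP in bits = 1000 * 10^6 * 10 / 1000
BDP in bits = 10000000
BDP in bytes = 10000000 / 8 = 1250000

1250000


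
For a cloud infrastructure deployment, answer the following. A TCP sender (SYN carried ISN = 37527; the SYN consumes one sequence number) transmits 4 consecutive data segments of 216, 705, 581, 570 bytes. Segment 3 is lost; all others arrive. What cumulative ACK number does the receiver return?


SYN uses sequence number 37527; first data byte = ISN + 1 = 37528.
Segment 1: SEQ = 37528, len = 216 B, covers [37528, 37743]
Segment 2: SEQ = 37744, len = 705 B, covers [37744, 38448]
Segment 3: SEQ = 38449, len = 581 B, covers [38449, 39029] [LOST]
Segment 4: SEQ = 39030, len = 570 B, covers [39030, 39599]
In-order data received: bytes [37528, 38448] (segments 1..2).
Segment 3 missing -> gap begins at byte 38449; later segments buffered out of order.
Cumulative ACK = next expected in-order byte = 37528 + 216 + 705 = 38449

38449


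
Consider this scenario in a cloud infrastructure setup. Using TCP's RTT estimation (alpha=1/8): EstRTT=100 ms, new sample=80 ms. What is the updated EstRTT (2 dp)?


Given: EstRTT = 100 ms, SampleRTT = 80 ms, alpha = 1/8
New EstRTT = (1 - alpha) * EstRTT + alpha * SampleRTT
(7/8) * 100 = 87.5
(1/8) * 80 = 10
New EstRTT = 87.5 + 10 = 97.5 ms -> 97.50 ms (2 dp)

97.50


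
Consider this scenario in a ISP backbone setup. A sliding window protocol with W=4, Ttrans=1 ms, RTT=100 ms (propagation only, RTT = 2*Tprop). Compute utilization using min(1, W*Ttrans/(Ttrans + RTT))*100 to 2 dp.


Given: W = 4, Ttrans = 1 ms, RTT = 100 ms (= 2 * Tprop, Tprop = 50 ms)
Cycle time = Ttrans + RTT = 1 + 100 = 101 ms (first packet sent until its ACK returns)
W * Ttrans = 4 * 1 = 4 ms of sending per cycle
W * Ttrans / (Ttrans + RTT) = 4 / 101 = 0.039604
U = min(1, 0.039604) = 0.039604
U% = 3.96%

3.96


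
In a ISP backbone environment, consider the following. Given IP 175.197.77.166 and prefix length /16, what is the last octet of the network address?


Given: IP = 175.197.77.166, prefix = /16
Subnet mask = 255.255.0.0
Last octet of IP: 166
Last octet of mask: 0
Network last octet = 166 AND 0 = 0

0


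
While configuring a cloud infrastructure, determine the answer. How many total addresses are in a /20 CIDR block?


Given: CIDR prefix /20
Host bits = 32 - 20 = 12
Total addresses = 2^12 = 4096

4096


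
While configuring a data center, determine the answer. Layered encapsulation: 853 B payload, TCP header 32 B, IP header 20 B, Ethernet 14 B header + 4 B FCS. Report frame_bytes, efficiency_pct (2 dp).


TCP segment = 853 + 32 = 885 B
IP packet = 885 + 20 = 905 B
Ethernet frame = 905 + 14 + 4 = 923 B
Efficiency = app / frame = 853 / 923 = 0.924160 = 92.4160% -> 92.42% (2 dp)

923, 92.42


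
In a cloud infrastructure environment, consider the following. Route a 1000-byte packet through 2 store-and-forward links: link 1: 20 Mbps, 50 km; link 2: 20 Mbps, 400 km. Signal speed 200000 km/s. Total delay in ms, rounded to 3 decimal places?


Packet = 1000 bytes = 8000 bits. Store-and-forward: sum (t_trans + t_prop) per link.
Link 1: t_trans = 8000/(20*10^6) s = 0.4000 ms; t_prop = 50/200000 s = 0.2500 ms; subtotal = 0.6500 ms
Link 2: t_trans = 8000/(20*10^6) s = 0.4000 ms; t_prop = 400/200000 s = 2.0000 ms; subtotal = 2.4000 ms
End-to-end = 0.6500 + 2.4000 = 3.0500 ms -> 3.050 ms (3 dp)

3.050


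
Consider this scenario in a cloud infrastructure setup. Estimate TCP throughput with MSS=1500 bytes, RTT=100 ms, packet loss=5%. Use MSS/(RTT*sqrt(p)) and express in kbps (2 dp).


Given: MSS = 1500 bytes, RTT = 100 ms, loss = 5%
RTT in seconds = 100 / 1000 = 0.1
Loss rate = 5% = 0.05
sqrt(loss) = sqrt(0.05) = 0.223606797750
Throughput (bytes/s) = 1500 / (0.1 * 0.223606797750) = 67082.0393
Throughput (kbps) = 67082.0393 * 8 / 1000 = 536.656315 -> 536.66 kbps (2 dp)

536.66


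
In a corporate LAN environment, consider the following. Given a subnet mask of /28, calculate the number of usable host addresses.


Given: subnet mask /28
Host bits = 32 - 28 = 4
Total addresses = 2^4 = 16
Usable hosts = 16 - 2 (network + broadcast) = 14

14


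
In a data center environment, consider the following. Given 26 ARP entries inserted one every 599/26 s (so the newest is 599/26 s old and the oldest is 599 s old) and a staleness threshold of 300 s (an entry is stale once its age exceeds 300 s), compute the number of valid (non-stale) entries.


Ages are k * 599/26 s for k = 1..26 (spacing = 23.0385 s).
Entry k is valid iff k * 599/26 <= 300 iff k <= 26 * 300 / 599 = 13.0217
n_valid = floor(13.0217) = 13
(n_stale = 26 - 13 = 13)

13


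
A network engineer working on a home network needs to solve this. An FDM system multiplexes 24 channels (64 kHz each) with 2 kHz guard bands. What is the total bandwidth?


Given: 24 channels, 64 kHz each, guard = 2 kHz
Channel bandwidth = 24 * 64 = 1536 kHz
Guard bands = 23 gaps * 2 kHz = 46 kHz
Total = 1536 + 46 = 1582 kHz

1582


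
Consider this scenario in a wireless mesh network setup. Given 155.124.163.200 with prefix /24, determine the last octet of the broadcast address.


Given: IP = 155.124.163.200, prefix = /24
Host bits = 32 - 24 = 8
Network last octet = 200 AND mask = 0
Host part size = 2^8 - 1 = 255
Broadcast last octet = 0 OR 255 = 255

255


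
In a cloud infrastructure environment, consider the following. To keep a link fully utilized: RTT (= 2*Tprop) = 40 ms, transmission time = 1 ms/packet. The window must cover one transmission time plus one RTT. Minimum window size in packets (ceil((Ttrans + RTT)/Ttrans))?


Given: Ttrans = 1 ms, RTT = 40 ms (= 2 * Tprop, Tprop = 20 ms)
Time until first ACK returns = Ttrans + RTT = 1 + 40 = 41 ms
Need W * Ttrans >= Ttrans + RTT  ->  W >= (Ttrans + RTT) / Ttrans
(Ttrans + RTT) / Ttrans = 41 / 1 = 41
W_min = ceil(41) = 41

41


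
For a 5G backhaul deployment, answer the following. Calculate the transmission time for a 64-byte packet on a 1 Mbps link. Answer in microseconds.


Given: packet = 64 bytes, bandwidth = 1 Mbps
Packet in bits = 64 * 8 = 512 bits
Bandwidth = 1 * 10^6 = 1000000 bps
Time = 512 / 1000000 seconds
Time in us = 512 * 10^6 / 1000000 = 512

512


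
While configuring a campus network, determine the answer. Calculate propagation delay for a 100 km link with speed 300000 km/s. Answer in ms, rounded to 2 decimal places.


Given: distance = 100 km, speed = 300000 km/s
Delay = distance / speed = 100 / 300000 seconds
Delay in ms = 100 * 1000 / 300000
Delay = 0.3333 ms
Rounded to 2 dp = 0.33 ms

0.33


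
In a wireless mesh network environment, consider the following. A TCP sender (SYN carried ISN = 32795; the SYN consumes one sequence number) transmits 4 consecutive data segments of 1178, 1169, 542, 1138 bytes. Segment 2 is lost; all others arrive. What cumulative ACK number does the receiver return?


SYN uses sequence number 32795; first data byte = ISN + 1 = 32796.
Segment 1: SEQ = 32796, len = 1178 B, covers [32796, 33973]
Segment 2: SEQ = 33974, len = 1169 B, covers [33974, 35142] [LOST]
Segment 3: SEQ = 35143, len = 542 B, covers [35143, 35684]
Segment 4: SEQ = 35685, len = 1138 B, covers [35685, 36822]
In-order data received: bytes [32796, 33973] (segments 1..1).
Segment 2 missing -> gap begins at byte 33974; later segments buffered out of order.
Cumulative ACK = next expected in-order byte = 32796 + 1178 = 33974

33974


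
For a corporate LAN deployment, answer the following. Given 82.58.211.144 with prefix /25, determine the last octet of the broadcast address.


Given: IP = 82.58.211.144, prefix = /25
Host bits = 32 - 25 = 7
Network last octet = 144 AND mask = 128
Host part size = 2^7 - 1 = 127
Broadcast last octet = 128 OR 127 = 255

255


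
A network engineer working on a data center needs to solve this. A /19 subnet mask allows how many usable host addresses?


Given: subnet mask /19
Host bits = 32 - 19 = 13
Total addresses = 2^13 = 8192
Usable hosts = 8192 - 2 (network + broadcast) = 8190

8190


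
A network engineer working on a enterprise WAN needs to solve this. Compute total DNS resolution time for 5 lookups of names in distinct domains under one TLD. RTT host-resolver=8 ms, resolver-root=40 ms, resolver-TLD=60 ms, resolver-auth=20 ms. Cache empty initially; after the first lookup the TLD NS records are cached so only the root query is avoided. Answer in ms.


Lookup 1 (cold cache): local + root + TLD + auth = 8 + 40 + 60 + 20 = 128 ms
Lookups 2..5 (TLD NS cached -> skip root; new domain -> still ask TLD and auth): local + TLD + auth = 8 + 60 + 20 = 88 ms each
Remaining 4 lookups: 4 * 88 = 352 ms
Total = 128 + 352 = 480 ms

480


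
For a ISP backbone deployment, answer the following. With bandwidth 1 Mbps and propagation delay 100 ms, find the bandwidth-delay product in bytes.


Given: bandwidth = 1 Mbps, delay = 100 ms
BDP in bits = 1 * 10^6 * 100 / 1000
BDP in bits = 100000
BDP in bytes = 100000 / 8 = 12500

12500


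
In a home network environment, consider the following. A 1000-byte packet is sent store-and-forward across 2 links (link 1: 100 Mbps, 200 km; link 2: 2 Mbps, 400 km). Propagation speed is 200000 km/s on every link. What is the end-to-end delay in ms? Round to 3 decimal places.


Packet = 1000 bytes = 8000 bits. Store-and-forward: sum (t_trans + t_prop) per link.
Link 1: t_trans = 8000/(100*10^6) s = 0.0800 ms; t_prop = 200/200000 s = 1.0000 ms; subtotal = 1.0800 ms
Link 2: t_trans = 8000/(2*10^6) s = 4.0000 ms; t_prop = 400/200000 s = 2.0000 ms; subtotal = 6.0000 ms
End-to-end = 1.0800 + 6.0000 = 7.0800 ms -> 7.080 ms (3 dp)

7.080


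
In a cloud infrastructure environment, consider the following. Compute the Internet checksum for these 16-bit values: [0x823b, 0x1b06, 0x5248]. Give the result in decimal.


Given words: [0x823b, 0x1b06, 0x5248]
Step 1: Sum all words
Raw sum = 33339 + 6918 + 21064 = 61321
One's complement = ~61321 & 0xFFFF = 4214

4214


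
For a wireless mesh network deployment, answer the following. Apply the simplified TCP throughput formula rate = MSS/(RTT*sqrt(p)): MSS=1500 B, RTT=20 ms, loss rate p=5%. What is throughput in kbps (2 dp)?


Given: MSS = 1500 bytes, RTT = 20 ms, loss = 5%
RTT in seconds = 20 / 1000 = 0.02
Loss rate = 5% = 0.05
sqrt(loss) = sqrt(0.05) = 0.223606797750
Throughput (bytes/s) = 1500 / (0.02 * 0.223606797750) = 335410.1966
Throughput (kbps) = 335410.1966 * 8 / 1000 = 2683.281573 -> 2683.28 kbps (2 dp)

2683.28


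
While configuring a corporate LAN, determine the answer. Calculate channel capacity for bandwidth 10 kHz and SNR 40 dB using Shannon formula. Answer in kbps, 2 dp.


Given: B = 10 kHz, SNR = 40 dB
SNR linear = 10^(40/10) = 10000
1 + SNR = 10001
log2(10001) = 13.2878566418
C = 10 * 1000 * 13.2878566418 = 132878.5664 bps
C = 132.878566 kbps -> 132.88 kbps (2 dp)

132.88


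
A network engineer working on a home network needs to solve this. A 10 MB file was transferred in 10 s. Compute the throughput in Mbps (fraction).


Given: file = 10 MB, time = 10 s
File in Mb = 10 * 8 = 80 Mb
Throughput = 80 / 10 Mbps
Throughput = 8 Mbps

8


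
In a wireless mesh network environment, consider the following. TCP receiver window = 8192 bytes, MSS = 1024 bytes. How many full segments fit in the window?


Given: RWND = 8192 bytes, MSS = 1024 bytes
Full segments = floor(RWND / MSS)
Full segments = floor(8192 / 1024)
Full segments = floor(8.0) = 8

8


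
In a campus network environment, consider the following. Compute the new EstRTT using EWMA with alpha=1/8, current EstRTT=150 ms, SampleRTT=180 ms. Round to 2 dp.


Given: EstRTT = 150 ms, SampleRTT = 180 ms, alpha = 1/8
New EstRTT = (1 - alpha) * EstRTT + alpha * SampleRTT
(7/8) * 150 = 131.25
(1/8) * 180 = 22.5
New EstRTT = 131.25 + 22.5 = 153.75 ms -> 153.75 ms (2 dp)

153.75


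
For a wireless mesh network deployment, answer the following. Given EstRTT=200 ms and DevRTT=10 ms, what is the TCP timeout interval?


Given: EstRTT = 200 ms, DevRTT = 10 ms
Timeout = EstRTT + 4 * DevRTT
4 * DevRTT = 4 * 10 = 40
Timeout = 200 + 40 = 240 ms

240


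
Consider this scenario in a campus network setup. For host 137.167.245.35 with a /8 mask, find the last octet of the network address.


Given: IP = 137.167.245.35, prefix = /8
Subnet mask = 255.0.0.0
Last octet of IP: 35
Last octet of mask: 0
Network last octet = 35 AND 0 = 0

0


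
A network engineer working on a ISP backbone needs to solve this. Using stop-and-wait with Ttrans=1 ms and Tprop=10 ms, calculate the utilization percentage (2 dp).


Given: Ttrans = 1 ms, Tprop = 10 ms
RTT = 2 * Tprop = 2 * 10 = 20 ms
U = Ttrans / (Ttrans + RTT)
U = 1 / (1 + 20)
U = 1 / 21 = 0.047619
U% = 4.76%

4.76


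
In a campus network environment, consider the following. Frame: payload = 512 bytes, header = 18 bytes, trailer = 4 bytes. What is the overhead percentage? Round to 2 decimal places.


Given: payload = 512 B, header = 18 B, trailer = 4 B
Overhead bytes = header + trailer = 18 + 4 = 22
Total frame = payload + overhead = 512 + 22 = 534
Overhead % = 22 / 534 * 100 = 4.1199% -> 4.12% (2 dp)

4.12


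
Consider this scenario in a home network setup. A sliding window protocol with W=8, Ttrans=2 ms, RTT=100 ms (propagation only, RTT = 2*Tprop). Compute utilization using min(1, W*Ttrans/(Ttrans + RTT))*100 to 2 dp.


Given: W = 8, Ttrans = 2 ms, RTT = 100 ms (= 2 * Tprop, Tprop = 50 ms)
Cycle time = Ttrans + RTT = 2 + 100 = 102 ms (first packet sent until its ACK returns)
W * Ttrans = 8 * 2 = 16 ms of sending per cycle
W * Ttrans / (Ttrans + RTT) = 16 / 102 = 0.156863
U = min(1, 0.156863) = 0.156863
U% = 15.69%

15.69


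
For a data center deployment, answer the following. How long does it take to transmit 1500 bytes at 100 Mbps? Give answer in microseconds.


Given: packet = 1500 bytes, bandwidth = 100 Mbps
Packet in bits = 1500 * 8 = 12000 bits
Bandwidth = 100 * 10^6 = 100000000 bps
Time = 12000 / 100000000 seconds
Time in us = 12000 * 10^6 / 100000000 = 120

120


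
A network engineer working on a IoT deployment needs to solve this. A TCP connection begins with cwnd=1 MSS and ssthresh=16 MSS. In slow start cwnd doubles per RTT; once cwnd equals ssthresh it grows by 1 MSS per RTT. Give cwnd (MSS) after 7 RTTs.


RTT 0: cwnd = 1 MSS (initial)
RTT 1: cwnd = 2 MSS (slow start, doubled)
RTT 2: cwnd = 4 MSS (slow start, doubled)
RTT 3: cwnd = 8 MSS (slow start, doubled)
RTT 4: cwnd = 16 MSS (slow start, doubled)
RTT 5: cwnd = 17 MSS (congestion avoidance, +1)
RTT 6: cwnd = 18 MSS (congestion avoidance, +1)
RTT 7: cwnd = 19 MSS (congestion avoidance, +1)

19


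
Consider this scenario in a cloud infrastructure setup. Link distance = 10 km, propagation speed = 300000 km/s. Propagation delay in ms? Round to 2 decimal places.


Given: distance = 10 km, speed = 300000 km/s
Delay = distance / speed = 10 / 300000 seconds
Delay in ms = 10 * 1000 / 300000
Delay = 0.0333 ms
Rounded to 2 dp = 0.03 ms

0.03


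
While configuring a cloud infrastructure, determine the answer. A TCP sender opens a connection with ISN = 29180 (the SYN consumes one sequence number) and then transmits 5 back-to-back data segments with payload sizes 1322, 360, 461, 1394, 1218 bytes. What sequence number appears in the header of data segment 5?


The SYN occupies sequence number ISN = 29180, so the first data byte is ISN + 1 = 29181.
SEQ of data segment i = (ISN + 1) + sum of payload sizes of segments 1..i-1.
Segment 1: SEQ = 29181, payload = 1322 bytes
Segment 2: SEQ = 30503, payload = 360 bytes
Segment 3: SEQ = 30863, payload = 461 bytes
Segment 4: SEQ = 31324, payload = 1394 bytes
Segment 5: SEQ = 32718, payload = 1218 bytes
SEQ of segment 5 = 29181 + 1322 + 360 + 461 + 1394 = 32718

32718


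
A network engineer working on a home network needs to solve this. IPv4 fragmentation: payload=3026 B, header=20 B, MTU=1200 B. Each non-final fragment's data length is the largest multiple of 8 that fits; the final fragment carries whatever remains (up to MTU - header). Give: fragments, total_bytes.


Max data per non-final fragment = floor((MTU - header)/8)*8 = floor((1200 - 20)/8)*8 = floor(1180/8)*8 = 1176 B
Final fragment needs no 8-byte alignment: it can carry up to MTU - header = 1180 B
Non-final fragments needed = ceil((payload - 1180) / 1176) = ceil(1846/1176) = ceil(1.5697) = 2
Number of fragments = 2 + 1 = 3
Fragment sizes (data): 2 * 1176 B + 674 B (last, 674 <= 1180 OK)
Total bytes sent = payload + n_frags * header = 3026 + 3*20 = 3026 + 60 = 3086 B

3, 3086


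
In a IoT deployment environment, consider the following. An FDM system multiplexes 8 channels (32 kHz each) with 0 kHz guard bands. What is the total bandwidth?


Given: 8 channels, 32 kHz each, guard = 0 kHz
Channel bandwidth = 8 * 32 = 256 kHz
Guard bands = 7 gaps * 0 kHz = 0 kHz
Total = 256 + 0 = 256 kHz

256


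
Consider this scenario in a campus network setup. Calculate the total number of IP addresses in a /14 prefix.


Given: CIDR prefix /14
Host bits = 32 - 14 = 18
Total addresses = 2^18 = 262144

262144


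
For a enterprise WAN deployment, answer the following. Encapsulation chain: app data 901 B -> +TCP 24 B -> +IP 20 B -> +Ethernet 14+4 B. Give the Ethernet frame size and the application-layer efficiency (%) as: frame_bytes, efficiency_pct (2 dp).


TCP segment = 901 + 24 = 925 B
IP packet = 925 + 20 = 945 B
Ethernet frame = 945 + 14 + 4 = 963 B
Efficiency = app / frame = 901 / 963 = 0.935618 = 93.5618% -> 93.56% (2 dp)

963, 93.56


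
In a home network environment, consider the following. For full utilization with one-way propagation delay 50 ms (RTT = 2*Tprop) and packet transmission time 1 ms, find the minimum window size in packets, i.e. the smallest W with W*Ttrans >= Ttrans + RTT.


Given: Ttrans = 1 ms, RTT = 100 ms (= 2 * Tprop, Tprop = 50 ms)
Time until first ACK returns = Ttrans + RTT = 1 + 100 = 101 ms
Need W * Ttrans >= Ttrans + RTT  ->  W >= (Ttrans + RTT) / Ttrans
(Ttrans + RTT) / Ttrans = 101 / 1 = 101
W_min = ceil(101) = 101

101


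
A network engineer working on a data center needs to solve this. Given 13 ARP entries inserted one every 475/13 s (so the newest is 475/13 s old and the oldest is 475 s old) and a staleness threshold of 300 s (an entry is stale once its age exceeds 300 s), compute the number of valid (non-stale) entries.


Ages are k * 475/13 s for k = 1..13 (spacing = 36.5385 s).
Entry k is valid iff k * 475/13 <= 300 iff k <= 13 * 300 / 475 = 8.2105
n_valid = floor(8.2105) = 8
(n_stale = 13 - 8 = 5)

8


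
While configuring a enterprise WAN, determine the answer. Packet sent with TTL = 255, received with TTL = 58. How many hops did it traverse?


Given: initial TTL = 255, received TTL = 58
Hops = initial TTL - received TTL
Hops = 255 - 58 = 197

197


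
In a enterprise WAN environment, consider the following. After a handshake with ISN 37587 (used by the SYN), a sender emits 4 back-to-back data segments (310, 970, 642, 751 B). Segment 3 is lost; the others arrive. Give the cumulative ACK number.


SYN uses sequence number 37587; first data byte = ISN + 1 = 37588.
Segment 1: SEQ = 37588, len = 310 B, covers [37588, 37897]
Segment 2: SEQ = 37898, len = 970 B, covers [37898, 38867]
Segment 3: SEQ = 38868, len = 642 B, covers [38868, 39509] [LOST]
Segment 4: SEQ = 39510, len = 751 B, covers [39510, 40260]
In-order data received: bytes [37588, 38867] (segments 1..2).
Segment 3 missing -> gap begins at byte 38868; later segments buffered out of order.
Cumulative ACK = next expected in-order byte = 37588 + 310 + 970 = 38868

38868


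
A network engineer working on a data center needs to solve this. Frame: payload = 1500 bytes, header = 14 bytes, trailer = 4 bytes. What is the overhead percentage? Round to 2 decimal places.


Given: payload = 1500 B, header = 14 B, trailer = 4 B
Overhead bytes = header + trailer = 14 + 4 = 18
Total frame = payload + overhead = 1500 + 18 = 1518
Overhead % = 18 / 1518 * 100 = 1.1858% -> 1.19% (2 dp)

1.19


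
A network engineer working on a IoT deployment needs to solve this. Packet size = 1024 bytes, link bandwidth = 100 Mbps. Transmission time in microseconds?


Given: packet = 1024 bytes, bandwidth = 100 Mbps
Packet in bits = 1024 * 8 = 8192 bits
Bandwidth = 100 * 10^6 = 100000000 bps
Time = 8192 / 100000000 seconds
Time in us = 8192 * 10^6 / 100000000 = 81.92

81.92


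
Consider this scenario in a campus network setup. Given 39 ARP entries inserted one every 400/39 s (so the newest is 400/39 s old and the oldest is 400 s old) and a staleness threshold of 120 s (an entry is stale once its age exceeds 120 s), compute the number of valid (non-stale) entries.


Ages are k * 400/39 s for k = 1..39 (spacing = 10.2564 s).
Entry k is valid iff k * 400/39 <= 120 iff k <= 39 * 120 / 400 = 11.7000
n_valid = floor(11.7000) = 11
(n_stale = 39 - 11 = 28)

11


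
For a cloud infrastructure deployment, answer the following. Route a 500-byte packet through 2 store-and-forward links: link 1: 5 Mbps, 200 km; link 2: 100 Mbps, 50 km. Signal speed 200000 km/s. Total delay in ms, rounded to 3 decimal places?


Packet = 500 bytes = 4000 bits. Store-and-forward: sum (t_trans + t_prop) per link.
Link 1: t_trans = 4000/(5*10^6) s = 0.8000 ms; t_prop = 200/200000 s = 1.0000 ms; subtotal = 1.8000 ms
Link 2: t_trans = 4000/(100*10^6) s = 0.0400 ms; t_prop = 50/200000 s = 0.2500 ms; subtotal = 0.2900 ms
End-to-end = 1.8000 + 0.2900 = 2.0900 ms -> 2.090 ms (3 dp)

2.090
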